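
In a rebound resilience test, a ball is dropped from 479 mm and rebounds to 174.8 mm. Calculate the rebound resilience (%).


Resilience = h_rebound / h_drop * 100
= 174.8 / 479 * 100
= 36.5%

36.5%


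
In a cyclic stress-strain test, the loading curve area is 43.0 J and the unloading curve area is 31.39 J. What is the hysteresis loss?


Hysteresis loss = loading - unloading
= 43.0 - 31.39
= 11.61 J

11.61 J


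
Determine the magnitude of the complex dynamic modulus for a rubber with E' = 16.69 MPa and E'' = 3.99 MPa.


|E*| = sqrt(E'^2 + E''^2)
= sqrt(16.69^2 + 3.99^2)
= sqrt(278.5561 + 15.9201)
= 17.16 MPa

17.16 MPa


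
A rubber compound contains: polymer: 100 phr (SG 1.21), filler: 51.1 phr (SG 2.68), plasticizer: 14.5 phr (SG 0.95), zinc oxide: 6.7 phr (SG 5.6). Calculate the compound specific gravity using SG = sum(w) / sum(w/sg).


Sum of weights = 172.3
Volume contributions:
  polymer: 100/1.21 = 82.6446
  filler: 51.1/2.68 = 19.0672
  plasticizer: 14.5/0.95 = 15.2632
  zinc oxide: 6.7/5.6 = 1.1964
Sum of volumes = 118.1714
SG = 172.3 / 118.1714 = 1.458

SG = 1.458


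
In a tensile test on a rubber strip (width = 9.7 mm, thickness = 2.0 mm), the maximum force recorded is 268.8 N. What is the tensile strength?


Area = width * thickness = 9.7 * 2.0 = 19.4 mm^2
TS = force / area = 268.8 / 19.4 = 13.86 MPa

13.86 MPa


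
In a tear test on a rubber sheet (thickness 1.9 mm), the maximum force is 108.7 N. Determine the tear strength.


Tear strength = force / thickness
= 108.7 / 1.9
= 57.21 N/mm

57.21 N/mm


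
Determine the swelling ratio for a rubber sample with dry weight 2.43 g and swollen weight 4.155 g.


Q = W_swollen / W_dry
Q = 4.155 / 2.43
Q = 1.71

Q = 1.71


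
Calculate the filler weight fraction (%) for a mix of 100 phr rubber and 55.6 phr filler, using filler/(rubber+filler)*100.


Filler % = filler / (rubber + filler) * 100
= 55.6 / (100 + 55.6) * 100
= 55.6 / 155.6 * 100
= 35.73%

35.73%


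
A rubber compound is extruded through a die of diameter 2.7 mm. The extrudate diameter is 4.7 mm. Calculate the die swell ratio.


Die swell ratio = D_extrudate / D_die
= 4.7 / 2.7
= 1.741

Die swell = 1.741


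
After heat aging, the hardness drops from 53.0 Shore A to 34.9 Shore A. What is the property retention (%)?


Retention = aged / original * 100
= 34.9 / 53.0 * 100
= 65.8%

65.8%


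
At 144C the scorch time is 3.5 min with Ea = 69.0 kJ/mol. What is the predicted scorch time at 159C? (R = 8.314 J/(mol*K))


Convert temperatures: T1 = 144 + 273.15 = 417.15 K, T2 = 159 + 273.15 = 432.15 K
ts2_new = 3.5 * exp(69000 / 8.314 * (1/432.15 - 1/417.15))
1/T2 - 1/T1 = -8.3208e-05
ts2_new = 1.75 min

1.75 min


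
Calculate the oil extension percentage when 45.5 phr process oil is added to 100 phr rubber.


Oil % = oil / (100 + oil) * 100
= 45.5 / (100 + 45.5) * 100
= 45.5 / 145.5 * 100
= 31.27%

31.27%


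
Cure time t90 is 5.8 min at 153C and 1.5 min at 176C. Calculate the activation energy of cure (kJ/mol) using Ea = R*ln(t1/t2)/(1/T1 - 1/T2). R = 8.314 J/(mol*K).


T1 = 426.15 K, T2 = 449.15 K
1/T1 - 1/T2 = 1.2016e-04
ln(t1/t2) = ln(5.8/1.5) = 1.3524
Ea = 8.314 * 1.3524 / 1.2016e-04 = 93570.4965 J/mol
Ea = 93.57 kJ/mol

93.57 kJ/mol


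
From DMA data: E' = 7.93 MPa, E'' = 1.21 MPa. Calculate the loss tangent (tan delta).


tan delta = E'' / E'
= 1.21 / 7.93
= 0.1526

tan delta = 0.1526


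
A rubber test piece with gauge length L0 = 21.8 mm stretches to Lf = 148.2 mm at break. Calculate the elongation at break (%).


Elongation = (Lf - L0) / L0 * 100
= (148.2 - 21.8) / 21.8 * 100
= 126.4 / 21.8 * 100
= 579.8%

579.8%


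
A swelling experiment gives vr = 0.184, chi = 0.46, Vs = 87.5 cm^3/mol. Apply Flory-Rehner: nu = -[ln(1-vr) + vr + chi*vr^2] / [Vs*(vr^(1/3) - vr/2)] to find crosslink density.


ln(1 - vr) = ln(1 - 0.184) = -0.2033
Numerator = -((-0.2033) + 0.184 + 0.46 * 0.184^2) = 0.0038
Denominator = 87.5 * (0.184^(1/3) - 0.184/2) = 41.7177
nu = 0.0038 / 41.7177 = 9.0301e-05 mol/cm^3

9.0301e-05 mol/cm^3


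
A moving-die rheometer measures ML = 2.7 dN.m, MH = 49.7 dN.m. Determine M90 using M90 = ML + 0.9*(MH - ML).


M90 = ML + 0.9 * (MH - ML)
M90 = 2.7 + 0.9 * (49.7 - 2.7)
M90 = 2.7 + 0.9 * 47.0
M90 = 45.0 dN.m

45.0 dN.m


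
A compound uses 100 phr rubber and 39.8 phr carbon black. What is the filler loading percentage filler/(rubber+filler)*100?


Filler % = filler / (rubber + filler) * 100
= 39.8 / (100 + 39.8) * 100
= 39.8 / 139.8 * 100
= 28.47%

28.47%


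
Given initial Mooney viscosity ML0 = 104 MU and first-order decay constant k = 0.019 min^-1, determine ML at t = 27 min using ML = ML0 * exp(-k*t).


ML = ML0 * exp(-k * t)
ML = 104 * exp(-0.019 * 27)
ML = 104 * 0.5987
ML = 62.26 MU

62.26 MU


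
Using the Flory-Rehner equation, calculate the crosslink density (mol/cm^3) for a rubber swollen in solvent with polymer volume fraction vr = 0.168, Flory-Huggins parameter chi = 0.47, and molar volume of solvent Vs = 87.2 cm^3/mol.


ln(1 - vr) = ln(1 - 0.168) = -0.1839
Numerator = -((-0.1839) + 0.168 + 0.47 * 0.168^2) = 0.0027
Denominator = 87.2 * (0.168^(1/3) - 0.168/2) = 40.7908
nu = 0.0027 / 40.7908 = 6.5151e-05 mol/cm^3

6.5151e-05 mol/cm^3


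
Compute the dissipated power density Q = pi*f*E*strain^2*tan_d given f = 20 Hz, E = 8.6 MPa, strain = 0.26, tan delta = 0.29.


Q = pi * f * E * strain^2 * tan_d
= pi * 20 * 8.6 * 0.26^2 * 0.29
= pi * 20 * 8.6 * 0.0676 * 0.29
= 10.5931

Q = 10.5931


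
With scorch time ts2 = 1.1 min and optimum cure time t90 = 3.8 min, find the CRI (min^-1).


CRI = 100 / (t90 - ts2)
= 100 / (3.8 - 1.1)
= 100 / 2.7
= 37.04 min^-1

37.04 min^-1


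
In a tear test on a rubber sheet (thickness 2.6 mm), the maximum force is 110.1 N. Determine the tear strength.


Tear strength = force / thickness
= 110.1 / 2.6
= 42.35 N/mm

42.35 N/mm


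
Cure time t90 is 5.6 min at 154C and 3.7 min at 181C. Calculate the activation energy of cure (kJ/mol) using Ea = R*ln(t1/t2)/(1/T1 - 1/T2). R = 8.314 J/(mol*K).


T1 = 427.15 K, T2 = 454.15 K
1/T1 - 1/T2 = 1.3918e-04
ln(t1/t2) = ln(5.6/3.7) = 0.4144
Ea = 8.314 * 0.4144 / 1.3918e-04 = 24756.0374 J/mol
Ea = 24.76 kJ/mol

24.76 kJ/mol


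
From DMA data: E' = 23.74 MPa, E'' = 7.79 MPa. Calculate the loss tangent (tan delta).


tan delta = E'' / E'
= 7.79 / 23.74
= 0.3281

tan delta = 0.3281


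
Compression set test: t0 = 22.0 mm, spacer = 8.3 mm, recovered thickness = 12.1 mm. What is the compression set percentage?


CS = (t0 - recovered) / (t0 - ts) * 100
= (22.0 - 12.1) / (22.0 - 8.3) * 100
= 9.9 / 13.7 * 100
= 72.3%

72.3%


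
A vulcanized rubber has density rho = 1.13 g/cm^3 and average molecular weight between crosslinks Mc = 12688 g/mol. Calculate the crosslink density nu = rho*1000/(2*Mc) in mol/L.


nu = rho * 1000 / (2 * Mc)
nu = 1.13 * 1000 / (2 * 12688)
nu = 1130.0 / 25376
nu = 0.0445 mol/L

0.0445 mol/L


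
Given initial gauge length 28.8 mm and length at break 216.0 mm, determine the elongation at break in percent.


Elongation = (Lf - L0) / L0 * 100
= (216.0 - 28.8) / 28.8 * 100
= 187.2 / 28.8 * 100
= 650.0%

650.0%


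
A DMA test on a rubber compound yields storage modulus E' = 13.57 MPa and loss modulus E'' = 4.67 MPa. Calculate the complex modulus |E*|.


|E*| = sqrt(E'^2 + E''^2)
= sqrt(13.57^2 + 4.67^2)
= sqrt(184.1449 + 21.8089)
= 14.351 MPa

14.351 MPa


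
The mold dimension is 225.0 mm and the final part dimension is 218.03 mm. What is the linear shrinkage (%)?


Shrinkage = (mold - part) / mold * 100
= (225.0 - 218.03) / 225.0 * 100
= 6.97 / 225.0 * 100
= 3.1%

3.1%


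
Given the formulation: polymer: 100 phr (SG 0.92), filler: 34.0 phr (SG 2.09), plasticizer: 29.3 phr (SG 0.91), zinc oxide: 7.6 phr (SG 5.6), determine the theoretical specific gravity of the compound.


Sum of weights = 170.9
Volume contributions:
  polymer: 100/0.92 = 108.6957
  filler: 34.0/2.09 = 16.2679
  plasticizer: 29.3/0.91 = 32.1978
  zinc oxide: 7.6/5.6 = 1.3571
Sum of volumes = 158.5185
SG = 170.9 / 158.5185 = 1.078

SG = 1.078


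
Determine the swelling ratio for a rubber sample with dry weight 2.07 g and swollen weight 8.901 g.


Q = W_swollen / W_dry
Q = 8.901 / 2.07
Q = 4.3

Q = 4.3


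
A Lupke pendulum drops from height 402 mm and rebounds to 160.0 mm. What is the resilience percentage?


Resilience = h_rebound / h_drop * 100
= 160.0 / 402 * 100
= 39.8%

39.8%


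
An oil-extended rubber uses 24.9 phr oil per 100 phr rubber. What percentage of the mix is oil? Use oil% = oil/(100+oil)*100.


Oil % = oil / (100 + oil) * 100
= 24.9 / (100 + 24.9) * 100
= 24.9 / 124.9 * 100
= 19.94%

19.94%


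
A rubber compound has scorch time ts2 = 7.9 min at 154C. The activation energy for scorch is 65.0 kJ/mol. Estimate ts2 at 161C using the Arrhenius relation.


Convert temperatures: T1 = 154 + 273.15 = 427.15 K, T2 = 161 + 273.15 = 434.15 K
ts2_new = 7.9 * exp(65000 / 8.314 * (1/434.15 - 1/427.15))
1/T2 - 1/T1 = -3.7747e-05
ts2_new = 5.88 min

5.88 min


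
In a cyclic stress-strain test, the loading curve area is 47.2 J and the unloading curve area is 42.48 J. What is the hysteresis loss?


Hysteresis loss = loading - unloading
= 47.2 - 42.48
= 4.72 J

4.72 J


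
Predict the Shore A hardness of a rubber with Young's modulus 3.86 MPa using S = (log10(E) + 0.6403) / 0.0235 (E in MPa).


log10(E) = 0.0235*S - 0.6403  =>  S = (log10(E) + 0.6403) / 0.0235
log10(3.86) = 0.586587
S = (0.586587 + 0.6403) / 0.0235 = 1.226887 / 0.0235
S = 52.2

Shore A = 52.2


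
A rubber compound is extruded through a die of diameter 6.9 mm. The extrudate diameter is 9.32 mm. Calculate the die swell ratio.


Die swell ratio = D_extrudate / D_die
= 9.32 / 6.9
= 1.351

Die swell = 1.351


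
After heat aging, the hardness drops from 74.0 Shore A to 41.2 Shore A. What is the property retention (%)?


Retention = aged / original * 100
= 41.2 / 74.0 * 100
= 55.7%

55.7%


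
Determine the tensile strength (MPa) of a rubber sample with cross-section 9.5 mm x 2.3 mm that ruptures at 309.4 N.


Area = width * thickness = 9.5 * 2.3 = 21.85 mm^2
TS = force / area = 309.4 / 21.85 = 14.16 MPa

14.16 MPa


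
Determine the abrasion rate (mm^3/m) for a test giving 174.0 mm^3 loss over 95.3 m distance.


Rate = volume_loss / distance
= 174.0 / 95.3
= 1.826 mm^3/m

1.826 mm^3/m


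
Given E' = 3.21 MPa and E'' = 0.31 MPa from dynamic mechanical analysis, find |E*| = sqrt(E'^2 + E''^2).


|E*| = sqrt(E'^2 + E''^2)
= sqrt(3.21^2 + 0.31^2)
= sqrt(10.3041 + 0.0961)
= 3.225 MPa

3.225 MPa


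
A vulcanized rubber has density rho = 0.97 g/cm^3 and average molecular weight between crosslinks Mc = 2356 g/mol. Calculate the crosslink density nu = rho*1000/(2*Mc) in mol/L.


nu = rho * 1000 / (2 * Mc)
nu = 0.97 * 1000 / (2 * 2356)
nu = 970.0 / 4712
nu = 0.2059 mol/L

0.2059 mol/L


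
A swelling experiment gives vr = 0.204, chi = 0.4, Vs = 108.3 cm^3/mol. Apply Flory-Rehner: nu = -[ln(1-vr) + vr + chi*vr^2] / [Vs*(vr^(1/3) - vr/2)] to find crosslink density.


ln(1 - vr) = ln(1 - 0.204) = -0.2282
Numerator = -((-0.2282) + 0.204 + 0.4 * 0.204^2) = 0.0075
Denominator = 108.3 * (0.204^(1/3) - 0.204/2) = 52.7071
nu = 0.0075 / 52.7071 = 1.4248e-04 mol/cm^3

1.4248e-04 mol/cm^3


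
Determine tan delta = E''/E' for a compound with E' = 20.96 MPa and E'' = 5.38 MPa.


tan delta = E'' / E'
= 5.38 / 20.96
= 0.2567

tan delta = 0.2567


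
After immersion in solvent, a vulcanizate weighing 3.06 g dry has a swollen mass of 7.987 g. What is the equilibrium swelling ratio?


Q = W_swollen / W_dry
Q = 7.987 / 3.06
Q = 2.61

Q = 2.61


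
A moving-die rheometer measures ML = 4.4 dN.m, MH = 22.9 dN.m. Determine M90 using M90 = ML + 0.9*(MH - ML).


M90 = ML + 0.9 * (MH - ML)
M90 = 4.4 + 0.9 * (22.9 - 4.4)
M90 = 4.4 + 0.9 * 18.5
M90 = 21.05 dN.m

21.05 dN.m


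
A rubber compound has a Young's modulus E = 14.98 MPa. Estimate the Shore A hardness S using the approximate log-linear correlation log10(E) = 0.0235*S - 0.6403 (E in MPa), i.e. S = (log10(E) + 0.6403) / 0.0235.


log10(E) = 0.0235*S - 0.6403  =>  S = (log10(E) + 0.6403) / 0.0235
log10(14.98) = 1.175512
S = (1.175512 + 0.6403) / 0.0235 = 1.815812 / 0.0235
S = 77.3

Shore A = 77.3


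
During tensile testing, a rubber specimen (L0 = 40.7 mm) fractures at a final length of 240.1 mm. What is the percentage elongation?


Elongation = (Lf - L0) / L0 * 100
= (240.1 - 40.7) / 40.7 * 100
= 199.4 / 40.7 * 100
= 489.9%

489.9%


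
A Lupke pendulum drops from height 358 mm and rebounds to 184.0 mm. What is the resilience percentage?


Resilience = h_rebound / h_drop * 100
= 184.0 / 358 * 100
= 51.4%

51.4%


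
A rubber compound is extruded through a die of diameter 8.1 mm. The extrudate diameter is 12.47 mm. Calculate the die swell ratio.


Die swell ratio = D_extrudate / D_die
= 12.47 / 8.1
= 1.54

Die swell = 1.54


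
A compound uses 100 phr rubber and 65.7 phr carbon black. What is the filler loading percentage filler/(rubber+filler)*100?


Filler % = filler / (rubber + filler) * 100
= 65.7 / (100 + 65.7) * 100
= 65.7 / 165.7 * 100
= 39.65%

39.65%


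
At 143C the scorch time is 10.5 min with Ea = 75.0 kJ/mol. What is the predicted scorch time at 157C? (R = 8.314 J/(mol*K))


Convert temperatures: T1 = 143 + 273.15 = 416.15 K, T2 = 157 + 273.15 = 430.15 K
ts2_new = 10.5 * exp(75000 / 8.314 * (1/430.15 - 1/416.15))
1/T2 - 1/T1 = -7.8209e-05
ts2_new = 5.19 min

5.19 min


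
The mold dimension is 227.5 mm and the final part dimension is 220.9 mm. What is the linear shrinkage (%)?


Shrinkage = (mold - part) / mold * 100
= (227.5 - 220.9) / 227.5 * 100
= 6.6 / 227.5 * 100
= 2.9%

2.9%


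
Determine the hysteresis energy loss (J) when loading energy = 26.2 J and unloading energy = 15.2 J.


Hysteresis loss = loading - unloading
= 26.2 - 15.2
= 11.0 J

11.0 J


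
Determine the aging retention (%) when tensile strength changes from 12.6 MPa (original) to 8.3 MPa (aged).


Retention = aged / original * 100
= 8.3 / 12.6 * 100
= 65.9%

65.9%


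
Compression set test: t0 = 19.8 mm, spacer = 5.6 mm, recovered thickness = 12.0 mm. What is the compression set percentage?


CS = (t0 - recovered) / (t0 - ts) * 100
= (19.8 - 12.0) / (19.8 - 5.6) * 100
= 7.8 / 14.2 * 100
= 54.9%

54.9%


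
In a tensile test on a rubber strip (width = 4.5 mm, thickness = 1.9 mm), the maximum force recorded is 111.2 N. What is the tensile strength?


Area = width * thickness = 4.5 * 1.9 = 8.55 mm^2
TS = force / area = 111.2 / 8.55 = 13.01 MPa

13.01 MPa


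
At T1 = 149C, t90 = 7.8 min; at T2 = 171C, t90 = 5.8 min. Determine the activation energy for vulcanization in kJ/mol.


T1 = 422.15 K, T2 = 444.15 K
1/T1 - 1/T2 = 1.1733e-04
ln(t1/t2) = ln(7.8/5.8) = 0.2963
Ea = 8.314 * 0.2963 / 1.1733e-04 = 20992.5571 J/mol
Ea = 20.99 kJ/mol

20.99 kJ/mol


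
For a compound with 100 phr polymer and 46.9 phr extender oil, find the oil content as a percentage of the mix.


Oil % = oil / (100 + oil) * 100
= 46.9 / (100 + 46.9) * 100
= 46.9 / 146.9 * 100
= 31.93%

31.93%


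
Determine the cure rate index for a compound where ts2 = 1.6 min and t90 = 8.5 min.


CRI = 100 / (t90 - ts2)
= 100 / (8.5 - 1.6)
= 100 / 6.9
= 14.49 min^-1

14.49 min^-1


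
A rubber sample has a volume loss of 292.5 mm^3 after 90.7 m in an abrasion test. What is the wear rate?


Rate = volume_loss / distance
= 292.5 / 90.7
= 3.225 mm^3/m

3.225 mm^3/m


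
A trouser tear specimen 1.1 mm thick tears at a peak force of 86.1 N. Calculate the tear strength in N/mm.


Tear strength = force / thickness
= 86.1 / 1.1
= 78.27 N/mm

78.27 N/mm


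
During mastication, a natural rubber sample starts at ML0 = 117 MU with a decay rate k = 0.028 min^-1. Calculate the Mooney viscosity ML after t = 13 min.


ML = ML0 * exp(-k * t)
ML = 117 * exp(-0.028 * 13)
ML = 117 * 0.6949
ML = 81.3 MU

81.3 MU


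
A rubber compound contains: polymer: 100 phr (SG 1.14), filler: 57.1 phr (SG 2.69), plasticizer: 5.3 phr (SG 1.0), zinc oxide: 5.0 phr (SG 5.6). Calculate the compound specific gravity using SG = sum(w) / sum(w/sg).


Sum of weights = 167.4
Volume contributions:
  polymer: 100/1.14 = 87.7193
  filler: 57.1/2.69 = 21.2268
  plasticizer: 5.3/1.0 = 5.3000
  zinc oxide: 5.0/5.6 = 0.8929
Sum of volumes = 115.1389
SG = 167.4 / 115.1389 = 1.454

SG = 1.454


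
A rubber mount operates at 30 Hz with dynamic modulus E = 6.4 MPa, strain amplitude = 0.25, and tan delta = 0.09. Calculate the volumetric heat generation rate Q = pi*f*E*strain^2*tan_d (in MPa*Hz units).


Q = pi * f * E * strain^2 * tan_d
= pi * 30 * 6.4 * 0.25^2 * 0.09
= pi * 30 * 6.4 * 0.0625 * 0.09
= 3.3929

Q = 3.3929


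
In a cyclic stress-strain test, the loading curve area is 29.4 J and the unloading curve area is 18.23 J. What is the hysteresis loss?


Hysteresis loss = loading - unloading
= 29.4 - 18.23
= 11.17 J

11.17 J


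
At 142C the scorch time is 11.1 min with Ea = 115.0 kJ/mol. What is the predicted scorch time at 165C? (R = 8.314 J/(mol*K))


Convert temperatures: T1 = 142 + 273.15 = 415.15 K, T2 = 165 + 273.15 = 438.15 K
ts2_new = 11.1 * exp(115000 / 8.314 * (1/438.15 - 1/415.15))
1/T2 - 1/T1 = -1.2644e-04
ts2_new = 1.93 min

1.93 min


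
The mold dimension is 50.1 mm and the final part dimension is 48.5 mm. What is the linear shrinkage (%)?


Shrinkage = (mold - part) / mold * 100
= (50.1 - 48.5) / 50.1 * 100
= 1.6 / 50.1 * 100
= 3.19%

3.19%


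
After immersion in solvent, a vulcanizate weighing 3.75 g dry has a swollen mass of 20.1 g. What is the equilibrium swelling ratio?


Q = W_swollen / W_dry
Q = 20.1 / 3.75
Q = 5.36

Q = 5.36


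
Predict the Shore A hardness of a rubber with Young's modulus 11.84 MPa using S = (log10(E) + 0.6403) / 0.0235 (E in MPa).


log10(E) = 0.0235*S - 0.6403  =>  S = (log10(E) + 0.6403) / 0.0235
log10(11.84) = 1.073352
S = (1.073352 + 0.6403) / 0.0235 = 1.713652 / 0.0235
S = 72.9

Shore A = 72.9


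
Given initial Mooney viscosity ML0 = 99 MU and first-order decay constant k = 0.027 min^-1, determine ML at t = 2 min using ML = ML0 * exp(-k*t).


ML = ML0 * exp(-k * t)
ML = 99 * exp(-0.027 * 2)
ML = 99 * 0.9474
ML = 93.8 MU

93.8 MU


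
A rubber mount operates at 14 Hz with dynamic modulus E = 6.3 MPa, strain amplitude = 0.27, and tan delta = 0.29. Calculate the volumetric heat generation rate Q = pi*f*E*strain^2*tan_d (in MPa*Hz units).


Q = pi * f * E * strain^2 * tan_d
= pi * 14 * 6.3 * 0.27^2 * 0.29
= pi * 14 * 6.3 * 0.0729 * 0.29
= 5.8579

Q = 5.8579


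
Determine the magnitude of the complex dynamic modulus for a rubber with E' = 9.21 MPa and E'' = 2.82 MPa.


|E*| = sqrt(E'^2 + E''^2)
= sqrt(9.21^2 + 2.82^2)
= sqrt(84.8241 + 7.9524)
= 9.632 MPa

9.632 MPa


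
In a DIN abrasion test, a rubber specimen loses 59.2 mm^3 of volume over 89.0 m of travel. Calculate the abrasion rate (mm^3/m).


Rate = volume_loss / distance
= 59.2 / 89.0
= 0.665 mm^3/m

0.665 mm^3/m


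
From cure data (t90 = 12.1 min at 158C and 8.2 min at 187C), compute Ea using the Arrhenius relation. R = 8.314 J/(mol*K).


T1 = 431.15 K, T2 = 460.15 K
1/T1 - 1/T2 = 1.4617e-04
ln(t1/t2) = ln(12.1/8.2) = 0.3891
Ea = 8.314 * 0.3891 / 1.4617e-04 = 22129.3691 J/mol
Ea = 22.13 kJ/mol

22.13 kJ/mol


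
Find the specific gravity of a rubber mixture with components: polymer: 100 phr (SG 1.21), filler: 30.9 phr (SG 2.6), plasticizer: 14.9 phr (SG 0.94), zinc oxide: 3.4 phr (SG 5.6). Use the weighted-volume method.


Sum of weights = 149.2
Volume contributions:
  polymer: 100/1.21 = 82.6446
  filler: 30.9/2.6 = 11.8846
  plasticizer: 14.9/0.94 = 15.8511
  zinc oxide: 3.4/5.6 = 0.6071
Sum of volumes = 110.9875
SG = 149.2 / 110.9875 = 1.344

SG = 1.344


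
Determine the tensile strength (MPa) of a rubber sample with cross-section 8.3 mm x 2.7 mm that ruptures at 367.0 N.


Area = width * thickness = 8.3 * 2.7 = 22.41 mm^2
TS = force / area = 367.0 / 22.41 = 16.38 MPa

16.38 MPa


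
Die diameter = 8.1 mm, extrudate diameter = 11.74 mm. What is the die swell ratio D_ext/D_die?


Die swell ratio = D_extrudate / D_die
= 11.74 / 8.1
= 1.449

Die swell = 1.449


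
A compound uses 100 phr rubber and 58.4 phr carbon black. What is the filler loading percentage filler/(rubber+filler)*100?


Filler % = filler / (rubber + filler) * 100
= 58.4 / (100 + 58.4) * 100
= 58.4 / 158.4 * 100
= 36.87%

36.87%


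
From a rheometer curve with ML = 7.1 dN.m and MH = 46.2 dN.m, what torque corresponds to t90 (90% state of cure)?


M90 = ML + 0.9 * (MH - ML)
M90 = 7.1 + 0.9 * (46.2 - 7.1)
M90 = 7.1 + 0.9 * 39.1
M90 = 42.29 dN.m

42.29 dN.m


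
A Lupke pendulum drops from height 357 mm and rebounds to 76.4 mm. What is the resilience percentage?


Resilience = h_rebound / h_drop * 100
= 76.4 / 357 * 100
= 21.4%

21.4%


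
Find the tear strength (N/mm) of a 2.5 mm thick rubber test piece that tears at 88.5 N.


Tear strength = force / thickness
= 88.5 / 2.5
= 35.4 N/mm

35.4 N/mm


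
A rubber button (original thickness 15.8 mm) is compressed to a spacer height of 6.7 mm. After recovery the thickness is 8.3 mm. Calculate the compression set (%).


CS = (t0 - recovered) / (t0 - ts) * 100
= (15.8 - 8.3) / (15.8 - 6.7) * 100
= 7.5 / 9.1 * 100
= 82.4%

82.4%


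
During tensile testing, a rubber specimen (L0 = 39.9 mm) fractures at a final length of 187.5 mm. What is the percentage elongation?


Elongation = (Lf - L0) / L0 * 100
= (187.5 - 39.9) / 39.9 * 100
= 147.6 / 39.9 * 100
= 369.9%

369.9%


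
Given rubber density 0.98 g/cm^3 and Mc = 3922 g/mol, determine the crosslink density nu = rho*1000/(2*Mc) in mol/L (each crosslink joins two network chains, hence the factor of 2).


nu = rho * 1000 / (2 * Mc)
nu = 0.98 * 1000 / (2 * 3922)
nu = 980.0 / 7844
nu = 0.1249 mol/L

0.1249 mol/L


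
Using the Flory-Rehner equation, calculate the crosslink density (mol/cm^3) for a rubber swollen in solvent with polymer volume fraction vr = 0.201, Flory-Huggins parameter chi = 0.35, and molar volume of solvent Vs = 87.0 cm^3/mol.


ln(1 - vr) = ln(1 - 0.201) = -0.2244
Numerator = -((-0.2244) + 0.201 + 0.35 * 0.201^2) = 0.0093
Denominator = 87.0 * (0.201^(1/3) - 0.201/2) = 42.2191
nu = 0.0093 / 42.2191 = 2.1919e-04 mol/cm^3

2.1919e-04 mol/cm^3


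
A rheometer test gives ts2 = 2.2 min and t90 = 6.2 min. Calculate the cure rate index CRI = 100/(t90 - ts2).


CRI = 100 / (t90 - ts2)
= 100 / (6.2 - 2.2)
= 100 / 4.0
= 25.0 min^-1

25.0 min^-1


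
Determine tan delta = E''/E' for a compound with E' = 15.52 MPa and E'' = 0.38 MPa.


tan delta = E'' / E'
= 0.38 / 15.52
= 0.0245

tan delta = 0.0245


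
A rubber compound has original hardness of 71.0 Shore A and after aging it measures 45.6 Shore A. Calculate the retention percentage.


Retention = aged / original * 100
= 45.6 / 71.0 * 100
= 64.2%

64.2%


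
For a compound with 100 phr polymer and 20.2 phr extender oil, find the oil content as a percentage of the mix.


Oil % = oil / (100 + oil) * 100
= 20.2 / (100 + 20.2) * 100
= 20.2 / 120.2 * 100
= 16.81%

16.81%


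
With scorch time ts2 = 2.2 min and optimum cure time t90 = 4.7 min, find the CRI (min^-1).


CRI = 100 / (t90 - ts2)
= 100 / (4.7 - 2.2)
= 100 / 2.5
= 40.0 min^-1

40.0 min^-1


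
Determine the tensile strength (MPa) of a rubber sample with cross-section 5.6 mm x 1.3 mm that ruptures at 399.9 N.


Area = width * thickness = 5.6 * 1.3 = 7.28 mm^2
TS = force / area = 399.9 / 7.28 = 54.93 MPa

54.93 MPa


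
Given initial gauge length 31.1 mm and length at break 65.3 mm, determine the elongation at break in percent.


Elongation = (Lf - L0) / L0 * 100
= (65.3 - 31.1) / 31.1 * 100
= 34.2 / 31.1 * 100
= 110.0%

110.0%


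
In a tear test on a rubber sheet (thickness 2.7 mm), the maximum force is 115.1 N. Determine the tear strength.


Tear strength = force / thickness
= 115.1 / 2.7
= 42.63 N/mm

42.63 N/mm


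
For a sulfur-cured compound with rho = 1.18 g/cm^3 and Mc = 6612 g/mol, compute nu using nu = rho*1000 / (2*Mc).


nu = rho * 1000 / (2 * Mc)
nu = 1.18 * 1000 / (2 * 6612)
nu = 1180.0 / 13224
nu = 0.0892 mol/L

0.0892 mol/L


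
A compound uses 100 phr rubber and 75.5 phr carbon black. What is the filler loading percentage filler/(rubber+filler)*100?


Filler % = filler / (rubber + filler) * 100
= 75.5 / (100 + 75.5) * 100
= 75.5 / 175.5 * 100
= 43.02%

43.02%


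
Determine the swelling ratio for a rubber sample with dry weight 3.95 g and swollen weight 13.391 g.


Q = W_swollen / W_dry
Q = 13.391 / 3.95
Q = 3.39

Q = 3.39


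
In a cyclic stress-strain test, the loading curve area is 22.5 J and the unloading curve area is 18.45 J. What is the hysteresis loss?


Hysteresis loss = loading - unloading
= 22.5 - 18.45
= 4.05 J

4.05 J


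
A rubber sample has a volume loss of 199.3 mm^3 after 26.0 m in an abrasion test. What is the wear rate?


Rate = volume_loss / distance
= 199.3 / 26.0
= 7.665 mm^3/m

7.665 mm^3/m


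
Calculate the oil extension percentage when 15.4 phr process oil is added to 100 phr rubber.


Oil % = oil / (100 + oil) * 100
= 15.4 / (100 + 15.4) * 100
= 15.4 / 115.4 * 100
= 13.34%

13.34%


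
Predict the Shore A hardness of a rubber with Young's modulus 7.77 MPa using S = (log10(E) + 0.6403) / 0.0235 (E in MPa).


log10(E) = 0.0235*S - 0.6403  =>  S = (log10(E) + 0.6403) / 0.0235
log10(7.77) = 0.890421
S = (0.890421 + 0.6403) / 0.0235 = 1.530721 / 0.0235
S = 65.1

Shore A = 65.1


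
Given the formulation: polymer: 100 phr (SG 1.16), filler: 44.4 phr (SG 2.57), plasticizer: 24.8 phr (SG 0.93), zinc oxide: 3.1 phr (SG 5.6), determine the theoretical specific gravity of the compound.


Sum of weights = 172.3
Volume contributions:
  polymer: 100/1.16 = 86.2069
  filler: 44.4/2.57 = 17.2763
  plasticizer: 24.8/0.93 = 26.6667
  zinc oxide: 3.1/5.6 = 0.5536
Sum of volumes = 130.7034
SG = 172.3 / 130.7034 = 1.318

SG = 1.318


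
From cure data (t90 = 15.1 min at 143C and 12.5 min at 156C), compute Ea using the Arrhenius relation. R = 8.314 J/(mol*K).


T1 = 416.15 K, T2 = 429.15 K
1/T1 - 1/T2 = 7.2792e-05
ln(t1/t2) = ln(15.1/12.5) = 0.1890
Ea = 8.314 * 0.1890 / 7.2792e-05 = 21582.8893 J/mol
Ea = 21.58 kJ/mol

21.58 kJ/mol


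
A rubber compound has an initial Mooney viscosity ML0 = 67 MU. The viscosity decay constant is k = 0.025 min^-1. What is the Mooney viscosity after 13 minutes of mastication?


ML = ML0 * exp(-k * t)
ML = 67 * exp(-0.025 * 13)
ML = 67 * 0.7225
ML = 48.41 MU

48.41 MU


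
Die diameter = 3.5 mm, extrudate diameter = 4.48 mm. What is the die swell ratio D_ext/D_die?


Die swell ratio = D_extrudate / D_die
= 4.48 / 3.5
= 1.28

Die swell = 1.28


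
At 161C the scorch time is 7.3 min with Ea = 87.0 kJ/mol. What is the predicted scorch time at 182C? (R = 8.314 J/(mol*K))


Convert temperatures: T1 = 161 + 273.15 = 434.15 K, T2 = 182 + 273.15 = 455.15 K
ts2_new = 7.3 * exp(87000 / 8.314 * (1/455.15 - 1/434.15))
1/T2 - 1/T1 = -1.0627e-04
ts2_new = 2.4 min

2.4 min


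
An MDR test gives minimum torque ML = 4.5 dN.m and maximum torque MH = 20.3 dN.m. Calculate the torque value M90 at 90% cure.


M90 = ML + 0.9 * (MH - ML)
M90 = 4.5 + 0.9 * (20.3 - 4.5)
M90 = 4.5 + 0.9 * 15.8
M90 = 18.72 dN.m

18.72 dN.m


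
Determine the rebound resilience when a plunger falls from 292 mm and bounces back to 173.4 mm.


Resilience = h_rebound / h_drop * 100
= 173.4 / 292 * 100
= 59.4%

59.4%


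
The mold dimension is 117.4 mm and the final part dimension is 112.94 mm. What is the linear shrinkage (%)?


Shrinkage = (mold - part) / mold * 100
= (117.4 - 112.94) / 117.4 * 100
= 4.46 / 117.4 * 100
= 3.8%

3.8%


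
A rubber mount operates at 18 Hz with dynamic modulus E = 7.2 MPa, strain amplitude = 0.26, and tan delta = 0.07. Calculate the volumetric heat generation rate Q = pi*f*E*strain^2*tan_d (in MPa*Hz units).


Q = pi * f * E * strain^2 * tan_d
= pi * 18 * 7.2 * 0.26^2 * 0.07
= pi * 18 * 7.2 * 0.0676 * 0.07
= 1.9266

Q = 1.9266


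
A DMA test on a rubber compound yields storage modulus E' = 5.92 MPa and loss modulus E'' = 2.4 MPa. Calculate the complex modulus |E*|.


|E*| = sqrt(E'^2 + E''^2)
= sqrt(5.92^2 + 2.4^2)
= sqrt(35.0464 + 5.7600)
= 6.388 MPa

6.388 MPa


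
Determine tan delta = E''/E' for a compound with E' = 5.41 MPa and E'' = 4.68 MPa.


tan delta = E'' / E'
= 4.68 / 5.41
= 0.8651

tan delta = 0.8651


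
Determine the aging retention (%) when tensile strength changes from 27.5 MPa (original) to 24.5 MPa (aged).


Retention = aged / original * 100
= 24.5 / 27.5 * 100
= 89.1%

89.1%


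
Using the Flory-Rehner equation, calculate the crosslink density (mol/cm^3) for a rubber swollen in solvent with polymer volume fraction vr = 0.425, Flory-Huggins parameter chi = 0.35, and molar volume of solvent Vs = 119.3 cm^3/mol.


ln(1 - vr) = ln(1 - 0.425) = -0.5534
Numerator = -((-0.5534) + 0.425 + 0.35 * 0.425^2) = 0.0652
Denominator = 119.3 * (0.425^(1/3) - 0.425/2) = 64.3441
nu = 0.0652 / 64.3441 = 0.0010 mol/cm^3

0.0010 mol/cm^3


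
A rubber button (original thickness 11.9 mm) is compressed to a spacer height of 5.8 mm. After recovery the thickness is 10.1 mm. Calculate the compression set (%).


CS = (t0 - recovered) / (t0 - ts) * 100
= (11.9 - 10.1) / (11.9 - 5.8) * 100
= 1.8 / 6.1 * 100
= 29.5%

29.5%


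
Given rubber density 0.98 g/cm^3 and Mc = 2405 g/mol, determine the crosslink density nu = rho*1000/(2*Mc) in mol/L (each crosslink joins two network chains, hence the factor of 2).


nu = rho * 1000 / (2 * Mc)
nu = 0.98 * 1000 / (2 * 2405)
nu = 980.0 / 4810
nu = 0.2037 mol/L

0.2037 mol/L


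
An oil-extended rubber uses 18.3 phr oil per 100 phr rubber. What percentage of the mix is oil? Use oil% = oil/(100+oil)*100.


Oil % = oil / (100 + oil) * 100
= 18.3 / (100 + 18.3) * 100
= 18.3 / 118.3 * 100
= 15.47%

15.47%


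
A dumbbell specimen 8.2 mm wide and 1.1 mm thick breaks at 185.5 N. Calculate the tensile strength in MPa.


Area = width * thickness = 8.2 * 1.1 = 9.02 mm^2
TS = force / area = 185.5 / 9.02 = 20.57 MPa

20.57 MPa


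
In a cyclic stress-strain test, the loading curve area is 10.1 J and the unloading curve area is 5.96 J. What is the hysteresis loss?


Hysteresis loss = loading - unloading
= 10.1 - 5.96
= 4.14 J

4.14 J


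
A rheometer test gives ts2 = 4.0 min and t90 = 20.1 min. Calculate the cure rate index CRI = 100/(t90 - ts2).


CRI = 100 / (t90 - ts2)
= 100 / (20.1 - 4.0)
= 100 / 16.1
= 6.21 min^-1

6.21 min^-1


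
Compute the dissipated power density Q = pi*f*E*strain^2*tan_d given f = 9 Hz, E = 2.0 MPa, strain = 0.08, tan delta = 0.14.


Q = pi * f * E * strain^2 * tan_d
= pi * 9 * 2.0 * 0.08^2 * 0.14
= pi * 9 * 2.0 * 0.0064 * 0.14
= 0.0507

Q = 0.0507


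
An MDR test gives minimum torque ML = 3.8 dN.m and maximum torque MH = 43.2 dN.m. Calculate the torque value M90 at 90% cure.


M90 = ML + 0.9 * (MH - ML)
M90 = 3.8 + 0.9 * (43.2 - 3.8)
M90 = 3.8 + 0.9 * 39.4
M90 = 39.26 dN.m

39.26 dN.m


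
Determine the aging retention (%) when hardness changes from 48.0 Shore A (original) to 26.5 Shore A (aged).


Retention = aged / original * 100
= 26.5 / 48.0 * 100
= 55.2%

55.2%


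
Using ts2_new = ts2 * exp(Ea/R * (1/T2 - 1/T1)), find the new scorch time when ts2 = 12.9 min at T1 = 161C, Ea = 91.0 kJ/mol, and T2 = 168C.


Convert temperatures: T1 = 161 + 273.15 = 434.15 K, T2 = 168 + 273.15 = 441.15 K
ts2_new = 12.9 * exp(91000 / 8.314 * (1/441.15 - 1/434.15))
1/T2 - 1/T1 = -3.6549e-05
ts2_new = 8.65 min

8.65 min


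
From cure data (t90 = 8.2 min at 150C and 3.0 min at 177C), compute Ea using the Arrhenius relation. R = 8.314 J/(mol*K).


T1 = 423.15 K, T2 = 450.15 K
1/T1 - 1/T2 = 1.4175e-04
ln(t1/t2) = ln(8.2/3.0) = 1.0055
Ea = 8.314 * 1.0055 / 1.4175e-04 = 58977.9095 J/mol
Ea = 58.98 kJ/mol

58.98 kJ/mol


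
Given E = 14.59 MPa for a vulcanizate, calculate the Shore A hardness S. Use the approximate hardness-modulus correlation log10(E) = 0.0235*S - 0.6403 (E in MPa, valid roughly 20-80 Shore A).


log10(E) = 0.0235*S - 0.6403  =>  S = (log10(E) + 0.6403) / 0.0235
log10(14.59) = 1.164055
S = (1.164055 + 0.6403) / 0.0235 = 1.804355 / 0.0235
S = 76.8

Shore A = 76.8


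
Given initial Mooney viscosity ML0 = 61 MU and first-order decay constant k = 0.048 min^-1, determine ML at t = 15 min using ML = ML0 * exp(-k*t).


ML = ML0 * exp(-k * t)
ML = 61 * exp(-0.048 * 15)
ML = 61 * 0.4868
ML = 29.69 MU

29.69 MU


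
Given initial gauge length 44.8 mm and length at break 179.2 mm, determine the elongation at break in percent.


Elongation = (Lf - L0) / L0 * 100
= (179.2 - 44.8) / 44.8 * 100
= 134.4 / 44.8 * 100
= 300.0%

300.0%


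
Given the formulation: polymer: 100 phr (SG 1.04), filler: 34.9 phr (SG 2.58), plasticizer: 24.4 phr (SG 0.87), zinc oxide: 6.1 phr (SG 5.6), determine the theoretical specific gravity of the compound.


Sum of weights = 165.4
Volume contributions:
  polymer: 100/1.04 = 96.1538
  filler: 34.9/2.58 = 13.5271
  plasticizer: 24.4/0.87 = 28.0460
  zinc oxide: 6.1/5.6 = 1.0893
Sum of volumes = 138.8162
SG = 165.4 / 138.8162 = 1.192

SG = 1.192


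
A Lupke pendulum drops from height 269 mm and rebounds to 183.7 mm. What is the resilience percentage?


Resilience = h_rebound / h_drop * 100
= 183.7 / 269 * 100
= 68.3%

68.3%


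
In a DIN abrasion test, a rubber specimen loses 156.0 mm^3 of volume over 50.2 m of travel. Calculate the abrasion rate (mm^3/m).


Rate = volume_loss / distance
= 156.0 / 50.2
= 3.108 mm^3/m

3.108 mm^3/m


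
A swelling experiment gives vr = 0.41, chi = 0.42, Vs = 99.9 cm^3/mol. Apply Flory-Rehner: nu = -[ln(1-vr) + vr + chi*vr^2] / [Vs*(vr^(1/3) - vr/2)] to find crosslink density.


ln(1 - vr) = ln(1 - 0.41) = -0.5276
Numerator = -((-0.5276) + 0.41 + 0.42 * 0.41^2) = 0.0470
Denominator = 99.9 * (0.41^(1/3) - 0.41/2) = 53.7358
nu = 0.0470 / 53.7358 = 8.7522e-04 mol/cm^3

8.7522e-04 mol/cm^3


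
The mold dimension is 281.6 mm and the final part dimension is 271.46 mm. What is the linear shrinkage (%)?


Shrinkage = (mold - part) / mold * 100
= (281.6 - 271.46) / 281.6 * 100
= 10.14 / 281.6 * 100
= 3.6%

3.6%


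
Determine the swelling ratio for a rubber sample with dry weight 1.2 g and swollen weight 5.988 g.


Q = W_swollen / W_dry
Q = 5.988 / 1.2
Q = 4.99

Q = 4.99


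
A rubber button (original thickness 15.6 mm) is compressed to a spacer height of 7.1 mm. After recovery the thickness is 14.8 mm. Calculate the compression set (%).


CS = (t0 - recovered) / (t0 - ts) * 100
= (15.6 - 14.8) / (15.6 - 7.1) * 100
= 0.8 / 8.5 * 100
= 9.4%

9.4%


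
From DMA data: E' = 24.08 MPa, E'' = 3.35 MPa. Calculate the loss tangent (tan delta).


tan delta = E'' / E'
= 3.35 / 24.08
= 0.1391

tan delta = 0.1391


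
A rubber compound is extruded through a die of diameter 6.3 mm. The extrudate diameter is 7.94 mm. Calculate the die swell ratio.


Die swell ratio = D_extrudate / D_die
= 7.94 / 6.3
= 1.26

Die swell = 1.26


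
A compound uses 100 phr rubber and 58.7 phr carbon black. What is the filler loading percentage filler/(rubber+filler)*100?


Filler % = filler / (rubber + filler) * 100
= 58.7 / (100 + 58.7) * 100
= 58.7 / 158.7 * 100
= 36.99%

36.99%


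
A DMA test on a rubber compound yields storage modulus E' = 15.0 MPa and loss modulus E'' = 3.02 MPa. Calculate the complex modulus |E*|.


|E*| = sqrt(E'^2 + E''^2)
= sqrt(15.0^2 + 3.02^2)
= sqrt(225.0000 + 9.1204)
= 15.301 MPa

15.301 MPa


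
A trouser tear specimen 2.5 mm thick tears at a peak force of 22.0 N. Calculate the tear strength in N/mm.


Tear strength = force / thickness
= 22.0 / 2.5
= 8.8 N/mm

8.8 N/mm


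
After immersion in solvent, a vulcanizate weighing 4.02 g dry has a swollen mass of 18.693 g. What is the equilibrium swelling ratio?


Q = W_swollen / W_dry
Q = 18.693 / 4.02
Q = 4.65

Q = 4.65


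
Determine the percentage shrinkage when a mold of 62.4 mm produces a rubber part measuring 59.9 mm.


Shrinkage = (mold - part) / mold * 100
= (62.4 - 59.9) / 62.4 * 100
= 2.5 / 62.4 * 100
= 4.01%

4.01%


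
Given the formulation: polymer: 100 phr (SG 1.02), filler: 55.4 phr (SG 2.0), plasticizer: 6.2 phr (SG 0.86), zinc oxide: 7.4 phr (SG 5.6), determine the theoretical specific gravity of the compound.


Sum of weights = 169.0
Volume contributions:
  polymer: 100/1.02 = 98.0392
  filler: 55.4/2.0 = 27.7000
  plasticizer: 6.2/0.86 = 7.2093
  zinc oxide: 7.4/5.6 = 1.3214
Sum of volumes = 134.2699
SG = 169.0 / 134.2699 = 1.259

SG = 1.259


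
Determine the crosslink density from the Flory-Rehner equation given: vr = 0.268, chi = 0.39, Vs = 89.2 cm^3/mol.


ln(1 - vr) = ln(1 - 0.268) = -0.3120
Numerator = -((-0.3120) + 0.268 + 0.39 * 0.268^2) = 0.0160
Denominator = 89.2 * (0.268^(1/3) - 0.268/2) = 45.5572
nu = 0.0160 / 45.5572 = 3.5040e-04 mol/cm^3

3.5040e-04 mol/cm^3


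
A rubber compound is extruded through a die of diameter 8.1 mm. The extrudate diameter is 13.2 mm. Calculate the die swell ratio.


Die swell ratio = D_extrudate / D_die
= 13.2 / 8.1
= 1.63

Die swell = 1.63


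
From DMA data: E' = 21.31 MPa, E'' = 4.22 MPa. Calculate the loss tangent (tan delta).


tan delta = E'' / E'
= 4.22 / 21.31
= 0.198

tan delta = 0.198


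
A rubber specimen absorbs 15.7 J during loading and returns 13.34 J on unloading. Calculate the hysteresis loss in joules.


Hysteresis loss = loading - unloading
= 15.7 - 13.34
= 2.36 J

2.36 J


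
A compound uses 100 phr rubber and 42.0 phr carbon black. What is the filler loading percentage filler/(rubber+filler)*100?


Filler % = filler / (rubber + filler) * 100
= 42.0 / (100 + 42.0) * 100
= 42.0 / 142.0 * 100
= 29.58%

29.58%


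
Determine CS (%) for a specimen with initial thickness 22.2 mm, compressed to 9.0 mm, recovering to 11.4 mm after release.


CS = (t0 - recovered) / (t0 - ts) * 100
= (22.2 - 11.4) / (22.2 - 9.0) * 100
= 10.8 / 13.2 * 100
= 81.8%

81.8%


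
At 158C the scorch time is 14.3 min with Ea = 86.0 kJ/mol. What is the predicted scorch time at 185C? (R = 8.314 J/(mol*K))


Convert temperatures: T1 = 158 + 273.15 = 431.15 K, T2 = 185 + 273.15 = 458.15 K
ts2_new = 14.3 * exp(86000 / 8.314 * (1/458.15 - 1/431.15))
1/T2 - 1/T1 = -1.3669e-04
ts2_new = 3.48 min

3.48 min


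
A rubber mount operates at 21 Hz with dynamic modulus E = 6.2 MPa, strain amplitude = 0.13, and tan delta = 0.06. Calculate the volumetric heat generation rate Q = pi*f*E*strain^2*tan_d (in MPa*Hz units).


Q = pi * f * E * strain^2 * tan_d
= pi * 21 * 6.2 * 0.13^2 * 0.06
= pi * 21 * 6.2 * 0.0169 * 0.06
= 0.4148

Q = 0.4148


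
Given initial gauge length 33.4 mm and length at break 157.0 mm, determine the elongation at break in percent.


Elongation = (Lf - L0) / L0 * 100
= (157.0 - 33.4) / 33.4 * 100
= 123.6 / 33.4 * 100
= 370.1%

370.1%


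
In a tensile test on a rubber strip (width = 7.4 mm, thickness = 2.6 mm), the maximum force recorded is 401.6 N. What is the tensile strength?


Area = width * thickness = 7.4 * 2.6 = 19.24 mm^2
TS = force / area = 401.6 / 19.24 = 20.87 MPa

20.87 MPa


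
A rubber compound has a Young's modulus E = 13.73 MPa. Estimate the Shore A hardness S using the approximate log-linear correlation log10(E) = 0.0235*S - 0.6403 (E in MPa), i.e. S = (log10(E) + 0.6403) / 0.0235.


log10(E) = 0.0235*S - 0.6403  =>  S = (log10(E) + 0.6403) / 0.0235
log10(13.73) = 1.137671
S = (1.137671 + 0.6403) / 0.0235 = 1.777971 / 0.0235
S = 75.7

Shore A = 75.7
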